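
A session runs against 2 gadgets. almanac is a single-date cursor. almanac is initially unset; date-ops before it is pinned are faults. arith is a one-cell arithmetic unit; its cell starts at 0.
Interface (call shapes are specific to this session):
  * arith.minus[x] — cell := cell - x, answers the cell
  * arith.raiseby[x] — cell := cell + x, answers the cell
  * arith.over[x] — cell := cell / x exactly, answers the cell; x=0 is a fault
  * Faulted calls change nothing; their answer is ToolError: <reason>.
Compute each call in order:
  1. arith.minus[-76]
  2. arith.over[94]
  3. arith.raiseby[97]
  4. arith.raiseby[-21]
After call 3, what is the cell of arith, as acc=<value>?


> arith.minus -76
  76
> arith.over 94
  38/47
> arith.raiseby 97
  4597/47
> arith.raiseby -21
  3610/47

Answer: acc=4597/47


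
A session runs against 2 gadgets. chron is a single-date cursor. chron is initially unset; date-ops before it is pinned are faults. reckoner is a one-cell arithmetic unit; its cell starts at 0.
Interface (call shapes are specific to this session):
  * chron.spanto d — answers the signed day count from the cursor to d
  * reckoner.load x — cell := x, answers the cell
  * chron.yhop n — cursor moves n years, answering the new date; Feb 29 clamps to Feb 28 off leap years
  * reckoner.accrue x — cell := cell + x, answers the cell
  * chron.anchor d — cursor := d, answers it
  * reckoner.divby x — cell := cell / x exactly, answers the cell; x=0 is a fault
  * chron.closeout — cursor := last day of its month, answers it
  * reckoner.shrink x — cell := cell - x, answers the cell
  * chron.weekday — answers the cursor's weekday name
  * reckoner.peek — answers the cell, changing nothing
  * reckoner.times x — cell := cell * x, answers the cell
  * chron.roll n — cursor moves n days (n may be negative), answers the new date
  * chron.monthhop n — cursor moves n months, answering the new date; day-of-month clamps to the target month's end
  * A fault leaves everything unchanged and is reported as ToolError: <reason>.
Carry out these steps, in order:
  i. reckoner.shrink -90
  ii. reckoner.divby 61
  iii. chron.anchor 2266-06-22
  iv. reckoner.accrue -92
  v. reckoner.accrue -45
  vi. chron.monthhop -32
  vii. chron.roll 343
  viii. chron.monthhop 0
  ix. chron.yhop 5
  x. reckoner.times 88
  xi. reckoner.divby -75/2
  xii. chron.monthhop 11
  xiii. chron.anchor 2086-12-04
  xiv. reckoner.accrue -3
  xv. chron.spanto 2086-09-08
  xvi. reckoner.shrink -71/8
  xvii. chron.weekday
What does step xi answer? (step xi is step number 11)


I run reckoner.shrink using x: -90, — result: 90.
I invoke reckoner.divby using x: 61, and see 90/61.
I use chron.anchor using d: 2266-06-22, — result: 2266-06-22.
Next I call reckoner.accrue using x: -92: -5522/61.
I run reckoner.accrue using x: -45, and observe -8267/61.
Calling chron.monthhop using n: -32, and observe 2263-10-22.
I run chron.roll using n: 343, and see 2264-09-29.
I run chron.monthhop using n: 0, — result: 2264-09-29.
I use chron.yhop using n: 5: 2269-09-29.
Using reckoner.times using x: 88, giving -727496/61.
I invoke reckoner.divby using x: -75/2, giving 1454992/4575.
I try chron.monthhop using n: 11, giving 2270-08-29.
Then chron.anchor using d: 2086-12-04, yielding 2086-12-04.
Now I run reckoner.accrue using x: -3, → 1441267/4575.
I call chron.spanto using d: 2086-09-08, yielding -87.
I invoke reckoner.shrink using x: -71/8, which returns 11854961/36600.
I call chron.weekday, — result: Wednesday.

Answer: 1454992/4575


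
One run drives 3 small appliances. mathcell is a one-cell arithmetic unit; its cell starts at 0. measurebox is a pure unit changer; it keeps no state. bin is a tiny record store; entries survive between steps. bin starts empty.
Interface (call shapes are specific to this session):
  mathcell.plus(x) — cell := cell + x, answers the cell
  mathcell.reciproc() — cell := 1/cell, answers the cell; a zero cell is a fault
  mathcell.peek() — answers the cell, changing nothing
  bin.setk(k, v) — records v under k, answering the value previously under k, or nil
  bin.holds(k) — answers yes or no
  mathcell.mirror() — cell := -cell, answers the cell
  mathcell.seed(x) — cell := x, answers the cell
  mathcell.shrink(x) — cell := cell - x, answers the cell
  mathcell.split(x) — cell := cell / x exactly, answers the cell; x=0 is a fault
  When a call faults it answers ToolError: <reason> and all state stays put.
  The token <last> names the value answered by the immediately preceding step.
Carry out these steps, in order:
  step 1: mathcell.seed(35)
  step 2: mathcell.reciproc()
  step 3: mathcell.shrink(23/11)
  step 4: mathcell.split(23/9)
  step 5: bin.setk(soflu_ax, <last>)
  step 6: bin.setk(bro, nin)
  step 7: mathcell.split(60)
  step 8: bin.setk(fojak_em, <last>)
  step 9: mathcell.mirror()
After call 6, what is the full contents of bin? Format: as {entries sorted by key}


→ seed(x→35)
← 35
→ reciproc()
← 1/35
→ shrink(x→23/11)
← -794/385
→ split(x→23/9)
← -7146/8855
→ setk(k→soflu_ax, v→<last>)
← nil
→ setk(k→bro, v→nin)
← nil
→ split(x→60)
← -1191/88550
→ setk(k→fojak_em, v→<last>)
← nil
→ mirror()
← 1191/88550

Answer: {bro=nin, soflu_ax=-7146/8855}


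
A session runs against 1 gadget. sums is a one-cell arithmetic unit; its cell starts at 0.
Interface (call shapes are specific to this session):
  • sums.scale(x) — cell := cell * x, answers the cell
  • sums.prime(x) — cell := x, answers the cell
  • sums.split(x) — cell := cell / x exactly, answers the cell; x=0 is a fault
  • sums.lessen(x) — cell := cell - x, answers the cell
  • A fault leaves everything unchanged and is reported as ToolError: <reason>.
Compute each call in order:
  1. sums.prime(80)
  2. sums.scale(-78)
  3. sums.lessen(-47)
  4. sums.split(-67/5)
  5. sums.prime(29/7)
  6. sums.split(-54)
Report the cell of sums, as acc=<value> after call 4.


Answer: acc=30965/67

Derivation:
> sums.prime x: 80
[out] 80
> sums.scale x: -78
[out] -6240
> sums.lessen x: -47
[out] -6193
> sums.split x: -67/5
[out] 30965/67
> sums.prime x: 29/7
[out] 29/7
> sums.split x: -54
[out] -29/378


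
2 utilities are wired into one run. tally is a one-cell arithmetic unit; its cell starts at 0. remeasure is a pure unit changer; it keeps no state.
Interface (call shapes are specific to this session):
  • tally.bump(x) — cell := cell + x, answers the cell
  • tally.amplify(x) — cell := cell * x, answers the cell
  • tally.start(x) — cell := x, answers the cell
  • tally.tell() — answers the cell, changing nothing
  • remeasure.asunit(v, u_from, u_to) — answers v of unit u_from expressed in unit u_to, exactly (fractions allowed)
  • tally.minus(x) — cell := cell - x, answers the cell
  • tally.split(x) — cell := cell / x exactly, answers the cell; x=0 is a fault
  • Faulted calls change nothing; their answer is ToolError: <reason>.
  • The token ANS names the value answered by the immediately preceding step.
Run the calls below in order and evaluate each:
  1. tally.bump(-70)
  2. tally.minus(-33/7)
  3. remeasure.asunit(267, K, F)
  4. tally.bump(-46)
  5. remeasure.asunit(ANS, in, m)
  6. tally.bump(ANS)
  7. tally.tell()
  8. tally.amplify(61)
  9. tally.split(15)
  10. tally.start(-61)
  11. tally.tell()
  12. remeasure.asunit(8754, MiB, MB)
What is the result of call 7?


I call tally.bump using -70, and see -70.
Using tally.minus using -33/7: -457/7.
Using remeasure.asunit using 267, K, F, which returns 2093/100.
I invoke tally.bump using -46, and get -779/7.
Next I call remeasure.asunit using ANS, in, m, which returns -98933/35000.
I run tally.bump using ANS, and get -3993933/35000.
I call tally.tell(): -3993933/35000.
Next I call tally.amplify using 61, and see -243629913/35000.
Invoking tally.split using 15, which returns -81209971/175000.
I try tally.start using -61, — result: -61.
I run tally.tell(), giving -61.
Calling remeasure.asunit using 8754, MiB, MB, and see 143425536/15625.

Answer: -3993933/35000


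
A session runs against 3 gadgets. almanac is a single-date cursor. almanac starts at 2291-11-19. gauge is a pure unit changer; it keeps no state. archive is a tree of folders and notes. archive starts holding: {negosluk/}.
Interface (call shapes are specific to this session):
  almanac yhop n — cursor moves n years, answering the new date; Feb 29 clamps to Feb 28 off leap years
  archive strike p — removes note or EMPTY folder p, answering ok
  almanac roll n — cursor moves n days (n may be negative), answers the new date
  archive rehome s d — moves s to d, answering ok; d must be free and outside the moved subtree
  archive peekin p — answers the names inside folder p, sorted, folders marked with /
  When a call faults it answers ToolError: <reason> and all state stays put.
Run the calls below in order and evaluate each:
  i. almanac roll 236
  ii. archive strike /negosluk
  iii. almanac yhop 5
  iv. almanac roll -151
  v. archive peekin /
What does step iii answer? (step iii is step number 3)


Answer: 2297-07-12

Derivation:
[in] almanac roll n→236
:: 2292-07-12
[in] archive strike p→/negosluk
:: ok
[in] almanac yhop n→5
:: 2297-07-12
[in] almanac roll n→-151
:: 2297-02-11
[in] archive peekin p→/
:: []


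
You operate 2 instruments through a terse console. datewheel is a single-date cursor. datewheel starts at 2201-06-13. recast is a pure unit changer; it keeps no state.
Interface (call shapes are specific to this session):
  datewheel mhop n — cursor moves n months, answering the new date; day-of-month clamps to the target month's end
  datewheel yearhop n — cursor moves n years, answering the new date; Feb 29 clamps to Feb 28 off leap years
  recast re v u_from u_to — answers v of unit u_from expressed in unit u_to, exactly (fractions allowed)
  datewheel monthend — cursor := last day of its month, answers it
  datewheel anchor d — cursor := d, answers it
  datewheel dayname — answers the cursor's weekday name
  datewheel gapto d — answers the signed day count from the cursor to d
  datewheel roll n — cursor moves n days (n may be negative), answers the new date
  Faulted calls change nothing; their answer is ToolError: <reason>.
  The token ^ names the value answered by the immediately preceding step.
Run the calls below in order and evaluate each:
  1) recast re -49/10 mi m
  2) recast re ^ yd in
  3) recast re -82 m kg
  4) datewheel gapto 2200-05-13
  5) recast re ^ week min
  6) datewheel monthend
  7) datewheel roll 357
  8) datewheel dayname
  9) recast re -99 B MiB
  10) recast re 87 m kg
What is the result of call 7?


>> recast re(v→-49/10, u_from→mi, u_to→m)
<< -4928616/625
>> recast re(v→^, u_from→yd, u_to→in)
<< -177430176/625
>> recast re(v→-82, u_from→m, u_to→kg)
<< ToolError: incompatible units
>> datewheel gapto(d→2200-05-13)
<< -396
>> recast re(v→^, u_from→week, u_to→min)
<< -3991680
>> datewheel monthend()
<< 2201-06-30
>> datewheel roll(n→357)
<< 2202-06-22
>> datewheel dayname()
<< Tuesday
>> recast re(v→-99, u_from→B, u_to→MiB)
<< -99/1048576
>> recast re(v→87, u_from→m, u_to→kg)
<< ToolError: incompatible units

Answer: 2202-06-22


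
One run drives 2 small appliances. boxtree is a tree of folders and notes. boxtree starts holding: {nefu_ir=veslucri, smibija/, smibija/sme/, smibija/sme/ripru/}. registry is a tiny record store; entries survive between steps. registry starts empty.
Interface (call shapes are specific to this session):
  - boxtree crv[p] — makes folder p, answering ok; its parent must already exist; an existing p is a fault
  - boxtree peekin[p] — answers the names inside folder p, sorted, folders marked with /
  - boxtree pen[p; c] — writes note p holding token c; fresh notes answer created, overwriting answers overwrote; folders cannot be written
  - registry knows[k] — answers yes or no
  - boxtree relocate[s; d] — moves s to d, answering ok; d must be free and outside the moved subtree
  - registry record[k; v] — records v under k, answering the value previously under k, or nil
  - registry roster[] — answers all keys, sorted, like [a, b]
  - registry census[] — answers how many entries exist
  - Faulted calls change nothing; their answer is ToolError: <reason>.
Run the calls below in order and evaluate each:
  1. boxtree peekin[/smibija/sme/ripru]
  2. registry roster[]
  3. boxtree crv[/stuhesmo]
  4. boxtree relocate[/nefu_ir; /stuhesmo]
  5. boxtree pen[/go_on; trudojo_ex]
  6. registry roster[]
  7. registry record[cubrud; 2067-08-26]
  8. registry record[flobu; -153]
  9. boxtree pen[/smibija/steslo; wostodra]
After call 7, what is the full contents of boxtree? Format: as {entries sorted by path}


Answer: {go_on=trudojo_ex, nefu_ir=veslucri, smibija/, smibija/sme/, smibija/sme/ripru/, stuhesmo/}

Derivation:
// boxtree peekin(p=/smibija/sme/ripru) == []
// registry roster() == []
// boxtree crv(p=/stuhesmo) == ok
// boxtree relocate(s=/nefu_ir, d=/stuhesmo) == ToolError: exists
// boxtree pen(p=/go_on, c=trudojo_ex) == created
// registry roster() == []
// registry record(k=cubrud, v=2067-08-26) == nil
// registry record(k=flobu, v=-153) == nil
// boxtree pen(p=/smibija/steslo, c=wostodra) == created


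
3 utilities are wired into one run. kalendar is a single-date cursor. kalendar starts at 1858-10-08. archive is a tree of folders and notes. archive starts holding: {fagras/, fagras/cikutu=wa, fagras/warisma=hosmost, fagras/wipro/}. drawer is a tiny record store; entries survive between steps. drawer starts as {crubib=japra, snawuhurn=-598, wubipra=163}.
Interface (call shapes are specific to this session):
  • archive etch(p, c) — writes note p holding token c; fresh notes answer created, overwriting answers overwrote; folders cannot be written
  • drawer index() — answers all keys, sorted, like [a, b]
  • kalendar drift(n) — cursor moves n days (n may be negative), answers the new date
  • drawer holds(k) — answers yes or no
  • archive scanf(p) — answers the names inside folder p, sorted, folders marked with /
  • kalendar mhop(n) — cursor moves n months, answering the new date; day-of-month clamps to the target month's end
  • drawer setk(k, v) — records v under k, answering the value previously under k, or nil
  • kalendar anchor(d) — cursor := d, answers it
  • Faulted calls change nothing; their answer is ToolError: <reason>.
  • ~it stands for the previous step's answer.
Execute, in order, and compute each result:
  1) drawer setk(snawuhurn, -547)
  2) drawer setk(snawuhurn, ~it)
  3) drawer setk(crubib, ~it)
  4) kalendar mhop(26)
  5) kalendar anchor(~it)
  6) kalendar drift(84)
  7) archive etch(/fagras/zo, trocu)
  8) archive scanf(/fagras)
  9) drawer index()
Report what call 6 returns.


Answer: 1861-03-02

Derivation:
Act: drawer setk[k='snawuhurn'; v='-547']
Obs: -598
Act: drawer setk[k='snawuhurn'; v='~it']
Obs: -547
Act: drawer setk[k='crubib'; v='~it']
Obs: japra
Act: kalendar mhop[n='26']
Obs: 1860-12-08
Act: kalendar anchor[d='~it']
Obs: 1860-12-08
Act: kalendar drift[n='84']
Obs: 1861-03-02
Act: archive etch[p='/fagras/zo'; c='trocu']
Obs: created
Act: archive scanf[p='/fagras']
Obs: [cikutu, warisma, wipro/, zo]
Act: drawer index[]
Obs: [crubib, snawuhurn, wubipra]


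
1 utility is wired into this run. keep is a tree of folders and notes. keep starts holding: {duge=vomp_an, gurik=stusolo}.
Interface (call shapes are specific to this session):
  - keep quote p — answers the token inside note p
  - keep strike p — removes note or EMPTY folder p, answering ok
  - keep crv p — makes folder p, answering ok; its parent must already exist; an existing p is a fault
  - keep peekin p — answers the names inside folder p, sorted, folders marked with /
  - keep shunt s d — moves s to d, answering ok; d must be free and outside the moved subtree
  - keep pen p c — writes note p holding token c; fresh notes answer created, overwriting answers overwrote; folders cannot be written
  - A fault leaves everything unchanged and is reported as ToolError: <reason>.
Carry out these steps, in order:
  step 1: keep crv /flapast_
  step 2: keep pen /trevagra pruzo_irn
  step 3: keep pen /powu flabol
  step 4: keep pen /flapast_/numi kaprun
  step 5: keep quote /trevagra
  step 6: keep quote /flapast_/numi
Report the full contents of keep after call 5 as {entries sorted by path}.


Answer: {duge=vomp_an, flapast_/, flapast_/numi=kaprun, gurik=stusolo, powu=flabol, trevagra=pruzo_irn}

Derivation:
[in] keep crv p=/flapast_
  ok
[in] keep pen p=/trevagra c=pruzo_irn
  created
[in] keep pen p=/powu c=flabol
  created
[in] keep pen p=/flapast_/numi c=kaprun
  created
[in] keep quote p=/trevagra
  pruzo_irn
[in] keep quote p=/flapast_/numi
  kaprun


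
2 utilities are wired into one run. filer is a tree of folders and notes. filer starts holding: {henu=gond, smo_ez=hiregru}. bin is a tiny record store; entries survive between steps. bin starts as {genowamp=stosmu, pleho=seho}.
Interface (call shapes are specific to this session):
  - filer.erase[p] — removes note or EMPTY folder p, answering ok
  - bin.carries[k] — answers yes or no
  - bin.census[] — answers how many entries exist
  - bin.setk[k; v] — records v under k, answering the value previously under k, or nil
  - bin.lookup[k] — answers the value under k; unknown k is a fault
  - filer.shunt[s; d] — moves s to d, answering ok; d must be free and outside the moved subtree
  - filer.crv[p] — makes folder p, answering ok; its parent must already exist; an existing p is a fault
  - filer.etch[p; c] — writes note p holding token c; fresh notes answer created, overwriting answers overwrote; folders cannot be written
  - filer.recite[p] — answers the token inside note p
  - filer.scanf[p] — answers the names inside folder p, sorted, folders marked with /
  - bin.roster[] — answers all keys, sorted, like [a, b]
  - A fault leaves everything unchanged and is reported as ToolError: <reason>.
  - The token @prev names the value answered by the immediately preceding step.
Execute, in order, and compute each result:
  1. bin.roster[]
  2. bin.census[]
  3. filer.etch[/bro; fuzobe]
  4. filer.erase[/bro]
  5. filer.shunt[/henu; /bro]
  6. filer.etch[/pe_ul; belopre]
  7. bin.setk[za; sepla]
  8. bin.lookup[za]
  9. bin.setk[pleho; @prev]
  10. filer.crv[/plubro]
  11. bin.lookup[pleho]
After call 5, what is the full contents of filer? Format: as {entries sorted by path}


Act: roster[]
Obs: [genowamp, pleho]
Act: census[]
Obs: 2
Act: etch[p=/bro; c=fuzobe]
Obs: created
Act: erase[p=/bro]
Obs: ok
Act: shunt[s=/henu; d=/bro]
Obs: ok
Act: etch[p=/pe_ul; c=belopre]
Obs: created
Act: setk[k=za; v=sepla]
Obs: nil
Act: lookup[k=za]
Obs: sepla
Act: setk[k=pleho; v=@prev]
Obs: seho
Act: crv[p=/plubro]
Obs: ok
Act: lookup[k=pleho]
Obs: sepla

Answer: {bro=gond, smo_ez=hiregru}


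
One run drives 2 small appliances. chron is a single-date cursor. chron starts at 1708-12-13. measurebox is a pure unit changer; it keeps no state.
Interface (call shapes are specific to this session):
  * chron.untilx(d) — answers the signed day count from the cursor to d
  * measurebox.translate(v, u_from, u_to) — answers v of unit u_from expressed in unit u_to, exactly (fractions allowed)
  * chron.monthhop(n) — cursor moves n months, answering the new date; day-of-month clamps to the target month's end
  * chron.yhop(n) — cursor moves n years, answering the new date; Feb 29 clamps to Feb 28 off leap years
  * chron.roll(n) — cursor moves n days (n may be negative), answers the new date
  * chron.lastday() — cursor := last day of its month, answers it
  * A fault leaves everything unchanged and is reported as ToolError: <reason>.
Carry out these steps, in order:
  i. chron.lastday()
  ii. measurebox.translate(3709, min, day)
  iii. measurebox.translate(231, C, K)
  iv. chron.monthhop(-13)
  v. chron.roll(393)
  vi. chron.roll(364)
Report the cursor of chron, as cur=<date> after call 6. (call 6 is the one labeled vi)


·→ chron.lastday()
·← 1708-12-31
·→ measurebox.translate(v→3709, u_from→min, u_to→day)
·← 3709/1440
·→ measurebox.translate(v→231, u_from→C, u_to→K)
·← 10083/20
·→ chron.monthhop(n→-13)
·← 1707-11-30
·→ chron.roll(n→393)
·← 1708-12-27
·→ chron.roll(n→364)
·← 1709-12-26

Answer: cur=1709-12-26


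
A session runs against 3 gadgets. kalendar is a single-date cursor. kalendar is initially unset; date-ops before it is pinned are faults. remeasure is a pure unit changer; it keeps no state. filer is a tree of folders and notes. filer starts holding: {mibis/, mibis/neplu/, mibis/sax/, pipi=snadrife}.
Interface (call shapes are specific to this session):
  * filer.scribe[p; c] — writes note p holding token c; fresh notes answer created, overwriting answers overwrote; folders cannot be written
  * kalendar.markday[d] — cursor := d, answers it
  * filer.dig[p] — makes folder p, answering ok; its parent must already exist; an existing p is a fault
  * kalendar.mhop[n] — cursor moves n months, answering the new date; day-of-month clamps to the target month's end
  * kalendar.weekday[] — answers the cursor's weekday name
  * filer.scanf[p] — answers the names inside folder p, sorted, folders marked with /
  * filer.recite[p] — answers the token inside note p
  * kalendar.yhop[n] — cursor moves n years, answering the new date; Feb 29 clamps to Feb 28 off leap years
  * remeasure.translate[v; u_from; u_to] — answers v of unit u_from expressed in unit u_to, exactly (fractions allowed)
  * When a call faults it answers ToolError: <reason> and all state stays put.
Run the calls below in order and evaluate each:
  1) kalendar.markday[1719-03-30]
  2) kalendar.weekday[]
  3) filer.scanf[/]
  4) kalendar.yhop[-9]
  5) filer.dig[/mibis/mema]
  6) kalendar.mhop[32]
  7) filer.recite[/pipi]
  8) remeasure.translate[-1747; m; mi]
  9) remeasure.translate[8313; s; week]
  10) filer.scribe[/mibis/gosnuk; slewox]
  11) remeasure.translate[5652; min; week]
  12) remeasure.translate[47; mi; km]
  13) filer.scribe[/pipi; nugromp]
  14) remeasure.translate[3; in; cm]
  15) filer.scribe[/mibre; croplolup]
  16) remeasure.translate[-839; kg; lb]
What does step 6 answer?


Answer: 1712-11-30

Derivation:
Step: markday[d=1719-03-30]
Result: 1719-03-30
Step: weekday[]
Result: Thursday
Step: scanf[p=/]
Result: [mibis/, pipi]
Step: yhop[n=-9]
Result: 1710-03-30
Step: dig[p=/mibis/mema]
Result: ok
Step: mhop[n=32]
Result: 1712-11-30
Step: recite[p=/pipi]
Result: snadrife
Step: translate[v=-1747; u_from=m; u_to=mi]
Result: -218375/201168
Step: translate[v=8313; u_from=s; u_to=week]
Result: 2771/201600
Step: scribe[p=/mibis/gosnuk; c=slewox]
Result: created
Step: translate[v=5652; u_from=min; u_to=week]
Result: 157/280
Step: translate[v=47; u_from=mi; u_to=km]
Result: 1181862/15625
Step: scribe[p=/pipi; c=nugromp]
Result: overwrote
Step: translate[v=3; u_from=in; u_to=cm]
Result: 381/50
Step: scribe[p=/mibre; c=croplolup]
Result: created
Step: translate[v=-839; u_from=kg; u_to=lb]
Result: -83900000000/45359237


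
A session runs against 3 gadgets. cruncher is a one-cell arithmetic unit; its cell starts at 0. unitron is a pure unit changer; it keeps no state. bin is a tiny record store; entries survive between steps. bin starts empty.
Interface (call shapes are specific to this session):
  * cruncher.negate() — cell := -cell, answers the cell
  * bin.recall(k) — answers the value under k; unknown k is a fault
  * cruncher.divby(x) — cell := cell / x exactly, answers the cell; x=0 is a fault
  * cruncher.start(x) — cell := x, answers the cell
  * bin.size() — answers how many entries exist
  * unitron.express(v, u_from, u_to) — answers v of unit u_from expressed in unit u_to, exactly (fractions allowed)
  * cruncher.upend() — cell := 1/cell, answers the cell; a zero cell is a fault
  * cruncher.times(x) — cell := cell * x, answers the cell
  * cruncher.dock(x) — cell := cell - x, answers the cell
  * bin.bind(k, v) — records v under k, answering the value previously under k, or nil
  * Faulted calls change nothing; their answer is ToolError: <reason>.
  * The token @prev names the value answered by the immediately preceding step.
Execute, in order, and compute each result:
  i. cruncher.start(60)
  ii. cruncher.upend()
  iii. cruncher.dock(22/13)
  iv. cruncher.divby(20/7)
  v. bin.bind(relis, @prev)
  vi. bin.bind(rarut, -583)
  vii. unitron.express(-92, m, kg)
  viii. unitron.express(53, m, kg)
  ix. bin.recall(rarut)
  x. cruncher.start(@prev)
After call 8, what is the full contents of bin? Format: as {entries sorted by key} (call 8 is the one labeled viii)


==> start(x: 60)
<== 60
==> upend()
<== 1/60
==> dock(x: 22/13)
<== -1307/780
==> divby(x: 20/7)
<== -9149/15600
==> bind(k: relis, v: @prev)
<== nil
==> bind(k: rarut, v: -583)
<== nil
==> express(v: -92, u_from: m, u_to: kg)
<== ToolError: incompatible units
==> express(v: 53, u_from: m, u_to: kg)
<== ToolError: incompatible units
==> recall(k: rarut)
<== -583
==> start(x: @prev)
<== -583

Answer: {rarut=-583, relis=-9149/15600}


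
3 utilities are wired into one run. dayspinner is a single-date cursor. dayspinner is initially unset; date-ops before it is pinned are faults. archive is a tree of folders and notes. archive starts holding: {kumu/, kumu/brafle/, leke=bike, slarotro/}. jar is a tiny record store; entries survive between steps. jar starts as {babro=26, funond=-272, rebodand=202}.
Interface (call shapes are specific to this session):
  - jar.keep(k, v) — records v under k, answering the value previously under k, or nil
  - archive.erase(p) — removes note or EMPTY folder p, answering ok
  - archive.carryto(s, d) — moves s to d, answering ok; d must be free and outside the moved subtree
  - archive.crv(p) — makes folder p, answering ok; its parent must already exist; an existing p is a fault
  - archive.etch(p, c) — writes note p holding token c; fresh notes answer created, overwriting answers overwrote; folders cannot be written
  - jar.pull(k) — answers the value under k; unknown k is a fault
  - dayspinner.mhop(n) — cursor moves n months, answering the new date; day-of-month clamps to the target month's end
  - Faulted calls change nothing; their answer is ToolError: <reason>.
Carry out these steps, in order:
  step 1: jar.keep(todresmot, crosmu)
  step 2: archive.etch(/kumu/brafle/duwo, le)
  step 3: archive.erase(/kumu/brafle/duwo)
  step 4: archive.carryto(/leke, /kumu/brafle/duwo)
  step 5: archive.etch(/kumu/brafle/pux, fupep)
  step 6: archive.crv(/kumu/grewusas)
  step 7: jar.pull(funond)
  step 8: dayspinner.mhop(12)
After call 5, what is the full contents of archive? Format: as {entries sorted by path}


[in] jar.keep k='todresmot' v='crosmu'
  nil
[in] archive.etch p='/kumu/brafle/duwo' c='le'
  created
[in] archive.erase p='/kumu/brafle/duwo'
  ok
[in] archive.carryto s='/leke' d='/kumu/brafle/duwo'
  ok
[in] archive.etch p='/kumu/brafle/pux' c='fupep'
  created
[in] archive.crv p='/kumu/grewusas'
  ok
[in] jar.pull k='funond'
  -272
[in] dayspinner.mhop n='12'
  ToolError: no date set

Answer: {kumu/, kumu/brafle/, kumu/brafle/duwo=bike, kumu/brafle/pux=fupep, slarotro/}


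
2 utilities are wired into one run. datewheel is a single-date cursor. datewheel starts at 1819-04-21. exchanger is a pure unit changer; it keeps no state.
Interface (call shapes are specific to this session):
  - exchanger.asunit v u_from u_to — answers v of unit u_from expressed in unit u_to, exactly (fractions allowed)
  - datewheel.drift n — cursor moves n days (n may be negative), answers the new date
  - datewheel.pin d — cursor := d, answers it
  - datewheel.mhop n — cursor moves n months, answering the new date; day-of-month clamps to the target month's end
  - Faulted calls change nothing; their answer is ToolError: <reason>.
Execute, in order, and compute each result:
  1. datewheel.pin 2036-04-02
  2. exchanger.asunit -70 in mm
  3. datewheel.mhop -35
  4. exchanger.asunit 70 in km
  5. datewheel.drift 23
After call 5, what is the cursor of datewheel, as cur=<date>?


$ pin d: 2036-04-02
= 2036-04-02
$ asunit v: -70 u_from: in u_to: mm
= -1778
$ mhop n: -35
= 2033-05-02
$ asunit v: 70 u_from: in u_to: km
= 889/500000
$ drift n: 23
= 2033-05-25

Answer: cur=2033-05-25


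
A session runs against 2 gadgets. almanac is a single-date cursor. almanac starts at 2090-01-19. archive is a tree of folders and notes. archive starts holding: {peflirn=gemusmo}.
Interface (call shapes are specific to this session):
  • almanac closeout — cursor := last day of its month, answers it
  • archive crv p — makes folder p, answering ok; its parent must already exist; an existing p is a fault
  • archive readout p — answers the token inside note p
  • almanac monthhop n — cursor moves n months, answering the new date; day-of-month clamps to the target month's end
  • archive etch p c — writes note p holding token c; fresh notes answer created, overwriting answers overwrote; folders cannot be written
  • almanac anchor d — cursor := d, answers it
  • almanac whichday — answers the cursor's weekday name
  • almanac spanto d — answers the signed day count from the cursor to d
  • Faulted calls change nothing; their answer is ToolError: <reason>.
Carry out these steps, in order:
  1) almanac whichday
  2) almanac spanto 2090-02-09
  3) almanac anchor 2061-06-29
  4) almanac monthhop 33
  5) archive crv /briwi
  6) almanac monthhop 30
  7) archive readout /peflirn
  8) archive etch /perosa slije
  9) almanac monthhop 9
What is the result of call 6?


I use almanac whichday, and observe Thursday.
Using almanac spanto on 2090-02-09, yielding 21.
I run almanac anchor on 2061-06-29, and see 2061-06-29.
Then almanac monthhop on 33, — result: 2064-03-29.
I invoke archive crv on /briwi, and observe ok.
Using almanac monthhop on 30, giving 2066-09-29.
Invoking archive readout on /peflirn, giving gemusmo.
Now I run archive etch on /perosa, slije, and see created.
Invoking almanac monthhop on 9, which returns 2067-06-29.

Answer: 2066-09-29


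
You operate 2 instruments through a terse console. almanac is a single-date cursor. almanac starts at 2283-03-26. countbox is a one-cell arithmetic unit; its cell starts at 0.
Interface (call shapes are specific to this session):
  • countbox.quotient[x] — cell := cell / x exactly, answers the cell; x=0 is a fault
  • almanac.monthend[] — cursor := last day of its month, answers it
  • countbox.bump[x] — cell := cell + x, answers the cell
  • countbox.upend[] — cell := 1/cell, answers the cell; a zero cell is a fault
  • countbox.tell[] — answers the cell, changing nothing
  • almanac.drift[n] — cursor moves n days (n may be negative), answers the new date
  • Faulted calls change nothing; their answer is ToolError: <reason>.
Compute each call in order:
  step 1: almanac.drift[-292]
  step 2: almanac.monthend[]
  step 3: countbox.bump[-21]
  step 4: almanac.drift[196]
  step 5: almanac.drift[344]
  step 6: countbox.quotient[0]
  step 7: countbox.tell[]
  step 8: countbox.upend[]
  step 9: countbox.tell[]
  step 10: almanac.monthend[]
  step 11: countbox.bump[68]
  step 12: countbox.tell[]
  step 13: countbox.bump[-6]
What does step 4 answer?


·→ almanac.drift(n: -292)
·← 2282-06-07
·→ almanac.monthend()
·← 2282-06-30
·→ countbox.bump(x: -21)
·← -21
·→ almanac.drift(n: 196)
·← 2283-01-12
·→ almanac.drift(n: 344)
·← 2283-12-22
·→ countbox.quotient(x: 0)
·← ToolError: division by zero
·→ countbox.tell()
·← -21
·→ countbox.upend()
·← -1/21
·→ countbox.tell()
·← -1/21
·→ almanac.monthend()
·← 2283-12-31
·→ countbox.bump(x: 68)
·← 1427/21
·→ countbox.tell()
·← 1427/21
·→ countbox.bump(x: -6)
·← 1301/21

Answer: 2283-01-12


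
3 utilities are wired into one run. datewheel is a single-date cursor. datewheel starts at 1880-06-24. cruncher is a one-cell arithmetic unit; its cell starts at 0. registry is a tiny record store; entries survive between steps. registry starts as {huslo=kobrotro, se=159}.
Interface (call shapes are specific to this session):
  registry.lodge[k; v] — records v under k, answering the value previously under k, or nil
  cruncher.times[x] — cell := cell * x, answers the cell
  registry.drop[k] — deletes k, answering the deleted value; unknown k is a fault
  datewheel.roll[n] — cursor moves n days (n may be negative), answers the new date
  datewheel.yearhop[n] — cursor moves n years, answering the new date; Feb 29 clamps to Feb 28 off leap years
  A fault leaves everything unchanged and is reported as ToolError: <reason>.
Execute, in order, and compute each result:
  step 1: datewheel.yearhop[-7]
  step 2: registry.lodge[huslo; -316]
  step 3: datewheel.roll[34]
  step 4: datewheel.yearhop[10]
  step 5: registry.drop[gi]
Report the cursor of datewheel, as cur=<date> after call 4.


Answer: cur=1883-07-28

Derivation:
Do: datewheel.yearhop[n: -7]
See: 1873-06-24
Do: registry.lodge[k: huslo; v: -316]
See: kobrotro
Do: datewheel.roll[n: 34]
See: 1873-07-28
Do: datewheel.yearhop[n: 10]
See: 1883-07-28
Do: registry.drop[k: gi]
See: ToolError: no such key gi


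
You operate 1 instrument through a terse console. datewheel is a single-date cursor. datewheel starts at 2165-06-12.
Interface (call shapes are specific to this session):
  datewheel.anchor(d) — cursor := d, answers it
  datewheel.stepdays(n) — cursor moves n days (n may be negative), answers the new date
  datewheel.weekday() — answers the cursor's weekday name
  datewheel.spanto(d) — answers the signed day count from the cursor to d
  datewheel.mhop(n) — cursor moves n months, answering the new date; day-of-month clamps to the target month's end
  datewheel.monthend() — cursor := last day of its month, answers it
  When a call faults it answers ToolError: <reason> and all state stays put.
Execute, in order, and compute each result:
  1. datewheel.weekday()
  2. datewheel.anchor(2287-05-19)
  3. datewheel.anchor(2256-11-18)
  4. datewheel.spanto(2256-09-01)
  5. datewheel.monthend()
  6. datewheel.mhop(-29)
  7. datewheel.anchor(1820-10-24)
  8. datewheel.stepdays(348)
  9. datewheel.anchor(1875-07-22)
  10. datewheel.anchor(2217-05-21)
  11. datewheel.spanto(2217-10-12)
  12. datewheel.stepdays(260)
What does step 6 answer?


Answer: 2254-06-30

Derivation:
> datewheel.weekday
  Wednesday
> datewheel.anchor d='2287-05-19'
  2287-05-19
> datewheel.anchor d='2256-11-18'
  2256-11-18
> datewheel.spanto d='2256-09-01'
  -78
> datewheel.monthend
  2256-11-30
> datewheel.mhop n='-29'
  2254-06-30
> datewheel.anchor d='1820-10-24'
  1820-10-24
> datewheel.stepdays n='348'
  1821-10-07
> datewheel.anchor d='1875-07-22'
  1875-07-22
> datewheel.anchor d='2217-05-21'
  2217-05-21
> datewheel.spanto d='2217-10-12'
  144
> datewheel.stepdays n='260'
  2218-02-05


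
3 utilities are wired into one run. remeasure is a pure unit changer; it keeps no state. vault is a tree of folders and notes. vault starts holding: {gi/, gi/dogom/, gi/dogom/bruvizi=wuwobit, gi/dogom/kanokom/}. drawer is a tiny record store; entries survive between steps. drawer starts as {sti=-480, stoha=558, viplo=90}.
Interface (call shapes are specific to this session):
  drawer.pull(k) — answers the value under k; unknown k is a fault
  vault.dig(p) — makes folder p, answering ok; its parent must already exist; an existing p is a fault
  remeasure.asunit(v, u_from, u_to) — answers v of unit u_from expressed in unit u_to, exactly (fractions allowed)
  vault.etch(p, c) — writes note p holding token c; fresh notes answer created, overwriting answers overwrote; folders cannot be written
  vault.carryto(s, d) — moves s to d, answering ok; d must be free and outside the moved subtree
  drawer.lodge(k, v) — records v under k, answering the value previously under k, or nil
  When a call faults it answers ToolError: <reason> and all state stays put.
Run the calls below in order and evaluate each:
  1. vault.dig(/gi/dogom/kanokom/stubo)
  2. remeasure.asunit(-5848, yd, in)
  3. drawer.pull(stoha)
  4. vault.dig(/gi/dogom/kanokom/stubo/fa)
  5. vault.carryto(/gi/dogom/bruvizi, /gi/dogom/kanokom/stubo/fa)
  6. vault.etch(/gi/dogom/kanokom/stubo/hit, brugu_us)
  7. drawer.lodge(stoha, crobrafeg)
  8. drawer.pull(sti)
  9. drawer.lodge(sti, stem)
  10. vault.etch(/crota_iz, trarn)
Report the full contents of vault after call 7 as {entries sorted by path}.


> vault.dig p: /gi/dogom/kanokom/stubo
:: ok
> remeasure.asunit v: -5848 u_from: yd u_to: in
:: -210528
> drawer.pull k: stoha
:: 558
> vault.dig p: /gi/dogom/kanokom/stubo/fa
:: ok
> vault.carryto s: /gi/dogom/bruvizi d: /gi/dogom/kanokom/stubo/fa
:: ToolError: exists
> vault.etch p: /gi/dogom/kanokom/stubo/hit c: brugu_us
:: created
> drawer.lodge k: stoha v: crobrafeg
:: 558
> drawer.pull k: sti
:: -480
> drawer.lodge k: sti v: stem
:: -480
> vault.etch p: /crota_iz c: trarn
:: created

Answer: {gi/, gi/dogom/, gi/dogom/bruvizi=wuwobit, gi/dogom/kanokom/, gi/dogom/kanokom/stubo/, gi/dogom/kanokom/stubo/fa/, gi/dogom/kanokom/stubo/hit=brugu_us}


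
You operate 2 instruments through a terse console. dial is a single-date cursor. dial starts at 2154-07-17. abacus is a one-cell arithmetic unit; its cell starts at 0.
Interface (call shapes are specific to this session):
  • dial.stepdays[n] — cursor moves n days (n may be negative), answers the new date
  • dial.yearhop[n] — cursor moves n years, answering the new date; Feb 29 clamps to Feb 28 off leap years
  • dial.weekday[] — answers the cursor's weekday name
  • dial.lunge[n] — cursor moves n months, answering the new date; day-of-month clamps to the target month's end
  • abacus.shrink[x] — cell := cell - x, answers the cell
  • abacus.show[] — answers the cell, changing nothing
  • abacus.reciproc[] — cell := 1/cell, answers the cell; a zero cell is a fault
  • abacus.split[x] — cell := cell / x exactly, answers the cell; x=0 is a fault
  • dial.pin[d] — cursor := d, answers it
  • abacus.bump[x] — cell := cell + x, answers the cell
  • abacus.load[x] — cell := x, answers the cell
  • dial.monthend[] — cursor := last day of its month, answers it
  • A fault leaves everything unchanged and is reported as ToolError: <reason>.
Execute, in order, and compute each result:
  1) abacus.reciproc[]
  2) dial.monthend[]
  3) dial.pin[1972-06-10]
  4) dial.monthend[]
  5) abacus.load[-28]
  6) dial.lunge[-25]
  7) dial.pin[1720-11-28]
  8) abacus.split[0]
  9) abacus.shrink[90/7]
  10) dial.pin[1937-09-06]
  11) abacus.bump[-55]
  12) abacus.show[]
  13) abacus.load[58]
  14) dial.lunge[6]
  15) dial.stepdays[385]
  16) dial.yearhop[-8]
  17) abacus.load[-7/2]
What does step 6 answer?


-> reciproc()
<- ToolError: reciprocal of zero
-> monthend()
<- 2154-07-31
-> pin(d='1972-06-10')
<- 1972-06-10
-> monthend()
<- 1972-06-30
-> load(x='-28')
<- -28
-> lunge(n='-25')
<- 1970-05-30
-> pin(d='1720-11-28')
<- 1720-11-28
-> split(x='0')
<- ToolError: division by zero
-> shrink(x='90/7')
<- -286/7
-> pin(d='1937-09-06')
<- 1937-09-06
-> bump(x='-55')
<- -671/7
-> show()
<- -671/7
-> load(x='58')
<- 58
-> lunge(n='6')
<- 1938-03-06
-> stepdays(n='385')
<- 1939-03-26
-> yearhop(n='-8')
<- 1931-03-26
-> load(x='-7/2')
<- -7/2

Answer: 1970-05-30


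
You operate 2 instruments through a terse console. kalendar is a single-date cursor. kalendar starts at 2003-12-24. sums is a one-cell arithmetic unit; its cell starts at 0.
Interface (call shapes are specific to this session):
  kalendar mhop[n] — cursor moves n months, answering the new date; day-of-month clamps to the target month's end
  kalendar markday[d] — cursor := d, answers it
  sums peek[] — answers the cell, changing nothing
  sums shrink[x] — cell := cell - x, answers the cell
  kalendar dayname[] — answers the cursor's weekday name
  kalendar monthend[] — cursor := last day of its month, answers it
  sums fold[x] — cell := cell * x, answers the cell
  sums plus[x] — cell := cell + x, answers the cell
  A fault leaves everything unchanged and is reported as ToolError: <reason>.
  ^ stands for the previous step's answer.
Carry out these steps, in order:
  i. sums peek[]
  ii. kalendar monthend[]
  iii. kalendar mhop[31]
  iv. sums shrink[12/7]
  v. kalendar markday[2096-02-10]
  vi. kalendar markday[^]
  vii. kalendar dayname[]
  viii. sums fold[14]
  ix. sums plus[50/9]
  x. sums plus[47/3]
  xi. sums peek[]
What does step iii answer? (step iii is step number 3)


Answer: 2006-07-31

Derivation:
% sums peek() == 0
% kalendar monthend() == 2003-12-31
% kalendar mhop(n→31) == 2006-07-31
% sums shrink(x→12/7) == -12/7
% kalendar markday(d→2096-02-10) == 2096-02-10
% kalendar markday(d→^) == 2096-02-10
% kalendar dayname() == Friday
% sums fold(x→14) == -24
% sums plus(x→50/9) == -166/9
% sums plus(x→47/3) == -25/9
% sums peek() == -25/9
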